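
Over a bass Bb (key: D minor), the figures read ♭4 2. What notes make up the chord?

Bb, C, Eb, G

The written figures ♭4 2 are shorthand for 6/4/2: the 6 is implied.
A second above Bb in this key is C.
A fourth above Bb in this key is E, lowered to Eb by the flat.
A sixth above Bb in this key is G.
Together with the bass Bb, this spells C minor seventh in third inversion.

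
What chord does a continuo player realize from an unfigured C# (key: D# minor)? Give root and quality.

C# major

An unfigured bass indicates a triad in root position.
In root position the bass is the root, so the root is C#.
The chord tones are C#, E#, G#, giving C# major.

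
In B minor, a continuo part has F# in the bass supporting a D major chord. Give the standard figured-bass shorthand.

6

F# is the third of D major, so the chord is in first inversion.
A triad in first inversion is figured 6/3, conventionally abbreviated 6.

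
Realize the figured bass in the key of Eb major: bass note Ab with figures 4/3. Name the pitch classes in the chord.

The written figures 4/3 are shorthand for 6/4/3: the 6 is implied.
A third above Ab in this key is C.
A fourth above Ab in this key is D.
A sixth above Ab in this key is F.
Together with the bass Ab, this spells D half-diminished seventh in second inversion.

Ab, C, D, F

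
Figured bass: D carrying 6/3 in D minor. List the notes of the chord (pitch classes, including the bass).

D, F, Bb

A third above D in this key is F.
A sixth above D in this key is Bb.
Together with the bass D, this spells Bb major in first inversion.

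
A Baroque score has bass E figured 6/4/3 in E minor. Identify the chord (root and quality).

A minor seventh

The figures 6/4/3 indicate a seventh chord in second inversion.
In second inversion the root lies a fourth above the bass: a fourth above E in E minor is A.
The chord tones are E, G, A, C, giving A minor seventh.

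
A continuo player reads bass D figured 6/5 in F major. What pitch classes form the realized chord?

The written figures 6/5 are shorthand for 6/5/3: the 3 is implied.
A third above D in this key is F.
A fifth above D in this key is A.
A sixth above D in this key is Bb.
Together with the bass D, this spells Bb major seventh in first inversion.

D, F, A, Bb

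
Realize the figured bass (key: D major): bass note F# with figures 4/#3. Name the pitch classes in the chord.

The written figures 4/#3 are shorthand for 6/4/3: the 6 is implied.
A third above F# in this key is A, raised to A# by the sharp.
A fourth above F# in this key is B.
A sixth above F# in this key is D.
Together with the bass F#, this spells B minor-major seventh in second inversion.

F#, A#, B, D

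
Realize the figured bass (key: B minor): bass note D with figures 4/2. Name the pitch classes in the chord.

The written figures 4/2 are shorthand for 6/4/2: the 6 is implied.
A second above D in this key is E.
A fourth above D in this key is G.
A sixth above D in this key is B.
Together with the bass D, this spells E minor seventh in third inversion.

D, E, G, B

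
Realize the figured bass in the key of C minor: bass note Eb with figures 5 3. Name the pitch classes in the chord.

Eb, G, Bb

A third above Eb in this key is G.
A fifth above Eb in this key is Bb.
Together with the bass Eb, this spells Eb major in root position.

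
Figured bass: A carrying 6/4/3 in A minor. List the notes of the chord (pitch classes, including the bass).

A, C, D, F

A third above A in this key is C.
A fourth above A in this key is D.
A sixth above A in this key is F.
Together with the bass A, this spells D minor seventh in second inversion.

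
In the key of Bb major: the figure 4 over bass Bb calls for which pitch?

Counting 3 letter steps above Bb lands on E; in Bb major, that letter is Eb.

Eb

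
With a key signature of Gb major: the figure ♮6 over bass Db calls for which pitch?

B

Counting 5 letter steps above Db lands on B; in Gb major, that letter is Bb.
The ♮6 figure makes it natural, giving B.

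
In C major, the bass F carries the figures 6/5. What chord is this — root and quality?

D minor seventh

The figures 6/5 indicate a seventh chord in first inversion.
In first inversion the root lies a sixth above the bass: a sixth above F in C major is D.
The chord tones are F, A, C, D, giving D minor seventh.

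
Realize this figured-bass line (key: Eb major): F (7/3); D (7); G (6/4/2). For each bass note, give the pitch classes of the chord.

F, Ab, C, Eb | D, F, Ab, C | G, Ab, C, Eb

F (7/5/3): F, Ab, C, Eb.
D (7/5/3): D, F, Ab, C.
G (6/4/2): G, Ab, C, Eb.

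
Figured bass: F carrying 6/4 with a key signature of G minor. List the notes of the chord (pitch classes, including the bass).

A fourth above F in this key is Bb.
A sixth above F in this key is D.
Together with the bass F, this spells Bb major in second inversion.

F, Bb, D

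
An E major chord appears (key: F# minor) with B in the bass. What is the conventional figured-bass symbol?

6/4

B is the fifth of E major, so the chord is in second inversion.
A triad in second inversion is figured 6/4, conventionally abbreviated 6/4.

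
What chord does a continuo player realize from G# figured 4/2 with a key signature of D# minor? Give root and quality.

The figures 4/2 indicate a seventh chord in third inversion.
In third inversion the root lies a second above the bass: a second above G# in D# minor is A#.
The chord tones are G#, A#, C#, E#, giving A# minor seventh.

A# minor seventh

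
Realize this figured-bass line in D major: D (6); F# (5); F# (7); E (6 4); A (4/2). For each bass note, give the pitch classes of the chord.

D (6/3): D, F#, B.
F# (5/3): F#, A, C#.
F# (7/5/3): F#, A, C#, E.
E (6/4): E, A, C#.
A (6/4/2): A, B, D, F#.

D, F#, B | F#, A, C# | F#, A, C#, E | E, A, C# | A, B, D, F#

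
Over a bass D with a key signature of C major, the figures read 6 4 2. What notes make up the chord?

D, E, G, B

A second above D in this key is E.
A fourth above D in this key is G.
A sixth above D in this key is B.
Together with the bass D, this spells E minor seventh in third inversion.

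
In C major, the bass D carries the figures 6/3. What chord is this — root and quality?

B diminished

The figures 6/3 indicate a triad in first inversion.
In first inversion the root lies a sixth above the bass: a sixth above D in C major is B.
The chord tones are D, F, B, giving B diminished.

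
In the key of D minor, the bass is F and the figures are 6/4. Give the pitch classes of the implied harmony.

A fourth above F in this key is Bb.
A sixth above F in this key is D.
Together with the bass F, this spells Bb major in second inversion.

F, Bb, D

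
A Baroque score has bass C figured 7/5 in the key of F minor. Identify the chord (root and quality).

The figures 7/5 indicate a seventh chord in root position.
In root position the bass is the root, so the root is C.
The chord tones are C, Eb, G, Bb, giving C minor seventh.

C minor seventh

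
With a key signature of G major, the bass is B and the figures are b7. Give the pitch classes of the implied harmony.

The written figures b7 are shorthand for 7/5/3: the 5/3 are implied.
A third above B in this key is D.
A fifth above B in this key is F#.
A seventh above B in this key is A, lowered to Ab by the flat.

B, D, F#, Ab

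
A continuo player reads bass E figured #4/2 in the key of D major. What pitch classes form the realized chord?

The written figures #4/2 are shorthand for 6/4/2: the 6 is implied.
A second above E in this key is F#.
A fourth above E in this key is A, raised to A# by the sharp.
A sixth above E in this key is C#.
Together with the bass E, this spells F# dominant seventh in third inversion.

E, F#, A#, C#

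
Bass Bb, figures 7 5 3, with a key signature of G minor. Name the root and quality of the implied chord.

The figures 7 5 3 indicate a seventh chord in root position.
In root position the bass is the root, so the root is Bb.
The chord tones are Bb, D, F, A, giving Bb major seventh.

Bb major seventh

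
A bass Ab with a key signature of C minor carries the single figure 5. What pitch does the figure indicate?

Counting 4 letter steps above Ab lands on E; in C minor, that letter is Eb.

Eb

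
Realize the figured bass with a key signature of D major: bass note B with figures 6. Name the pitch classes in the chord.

B, D, G

The written figures 6 are shorthand for 6/3: the 3 is implied.
A third above B in this key is D.
A sixth above B in this key is G.
Together with the bass B, this spells G major in first inversion.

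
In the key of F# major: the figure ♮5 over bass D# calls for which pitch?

A

Counting 4 letter steps above D# lands on A; in F# major, that letter is A#.
The ♮5 figure makes it natural, giving A.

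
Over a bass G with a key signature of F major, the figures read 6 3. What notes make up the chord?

G, Bb, E

A third above G in this key is Bb.
A sixth above G in this key is E.
Together with the bass G, this spells E diminished in first inversion.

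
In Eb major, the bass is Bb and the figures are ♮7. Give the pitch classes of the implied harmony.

Bb, D, F, A

The written figures ♮7 are shorthand for 7/5/3: the 5/3 are implied.
A third above Bb in this key is D.
A fifth above Bb in this key is F.
A seventh above Bb in this key is Ab, made natural (A) by the ♮ figure.
Together with the bass Bb, this spells Bb major seventh in root position.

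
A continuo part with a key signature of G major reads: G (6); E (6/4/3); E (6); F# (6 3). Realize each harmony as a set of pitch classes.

G, B, E | E, G, A, C | E, G, C | F#, A, D

G (6/3): G, B, E.
E (6/4/3): E, G, A, C.
E (6/3): E, G, C.
F# (6/3): F#, A, D.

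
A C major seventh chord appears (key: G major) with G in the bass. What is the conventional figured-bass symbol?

4/3

G is the fifth of C major seventh, so the chord is in second inversion.
A seventh chord in second inversion is figured 6/4/3, conventionally abbreviated 4/3.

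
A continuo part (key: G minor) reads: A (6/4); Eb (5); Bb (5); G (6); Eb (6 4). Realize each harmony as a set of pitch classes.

A (6/4): A, D, F.
Eb (5/3): Eb, G, Bb.
Bb (5/3): Bb, D, F.
G (6/3): G, Bb, Eb.
Eb (6/4): Eb, A, C.

A, D, F | Eb, G, Bb | Bb, D, F | G, Bb, Eb | Eb, A, C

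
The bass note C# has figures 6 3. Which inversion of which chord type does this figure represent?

Intervals of 6/3 above the bass form a triad; the bass is the third, so this is first inversion.

triad, first inversion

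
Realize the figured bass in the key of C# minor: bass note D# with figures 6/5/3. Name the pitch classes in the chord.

A third above D# in this key is F#.
A fifth above D# in this key is A.
A sixth above D# in this key is B.
Together with the bass D#, this spells B dominant seventh in first inversion.

D#, F#, A, B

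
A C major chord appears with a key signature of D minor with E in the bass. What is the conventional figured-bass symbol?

6

E is the third of C major, so the chord is in first inversion.
A triad in first inversion is figured 6/3, conventionally abbreviated 6.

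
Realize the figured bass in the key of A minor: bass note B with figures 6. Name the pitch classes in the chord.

B, D, G

The written figures 6 are shorthand for 6/3: the 3 is implied.
A third above B in this key is D.
A sixth above B in this key is G.
Together with the bass B, this spells G major in first inversion.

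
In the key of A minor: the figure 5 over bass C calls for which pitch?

Counting 4 letter steps above C lands on G; in A minor, that letter is G.

G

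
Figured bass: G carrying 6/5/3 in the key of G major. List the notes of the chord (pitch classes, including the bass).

G, B, D, E

A third above G in this key is B.
A fifth above G in this key is D.
A sixth above G in this key is E.
Together with the bass G, this spells E minor seventh in first inversion.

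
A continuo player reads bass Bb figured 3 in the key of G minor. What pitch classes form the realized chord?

Bb, D, F

The written figures 3 are shorthand for 5/3: the 5 is implied.
A third above Bb in this key is D.
A fifth above Bb in this key is F.
Together with the bass Bb, this spells Bb major in root position.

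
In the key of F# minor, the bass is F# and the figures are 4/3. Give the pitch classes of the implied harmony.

F#, A, B, D

The written figures 4/3 are shorthand for 6/4/3: the 6 is implied.
A third above F# in this key is A.
A fourth above F# in this key is B.
A sixth above F# in this key is D.
Together with the bass F#, this spells B minor seventh in second inversion.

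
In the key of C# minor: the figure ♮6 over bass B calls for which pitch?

Counting 5 letter steps above B lands on G; in C# minor, that letter is G#.
The ♮6 figure makes it natural, giving G.

G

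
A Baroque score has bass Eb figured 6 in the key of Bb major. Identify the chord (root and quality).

The figures 6 indicate a triad in first inversion.
In first inversion the root lies a sixth above the bass: a sixth above Eb in Bb major is C.
The chord tones are Eb, G, C, giving C minor.

C minor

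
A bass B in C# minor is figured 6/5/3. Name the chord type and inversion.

Intervals of 6/5/3 above the bass form a seventh chord; the bass is the third, so this is first inversion.

seventh chord, first inversion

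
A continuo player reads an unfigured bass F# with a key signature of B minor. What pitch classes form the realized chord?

An unfigured bass implies 5/3.
A third above F# in this key is A.
A fifth above F# in this key is C#.
Together with the bass F#, this spells F# minor in root position.

F#, A, C#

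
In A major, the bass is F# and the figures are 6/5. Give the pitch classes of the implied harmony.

F#, A, C#, D

The written figures 6/5 are shorthand for 6/5/3: the 3 is implied.
A third above F# in this key is A.
A fifth above F# in this key is C#.
A sixth above F# in this key is D.
Together with the bass F#, this spells D major seventh in first inversion.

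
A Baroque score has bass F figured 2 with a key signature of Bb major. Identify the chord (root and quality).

G minor seventh

The figures 2 indicate a seventh chord in third inversion.
In third inversion the root lies a second above the bass: a second above F in Bb major is G.
The chord tones are F, G, Bb, D, giving G minor seventh.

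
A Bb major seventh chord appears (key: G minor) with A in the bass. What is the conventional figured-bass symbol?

A is the seventh of Bb major seventh, so the chord is in third inversion.
A seventh chord in third inversion is figured 6/4/2, conventionally abbreviated 4/2.

4/2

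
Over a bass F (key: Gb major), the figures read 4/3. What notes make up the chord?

F, Ab, Bb, Db

The written figures 4/3 are shorthand for 6/4/3: the 6 is implied.
A third above F in this key is Ab.
A fourth above F in this key is Bb.
A sixth above F in this key is Db.
Together with the bass F, this spells Bb minor seventh in second inversion.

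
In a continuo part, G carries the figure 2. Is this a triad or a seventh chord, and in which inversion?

seventh chord, third inversion

2 is shorthand for 6/4/2.
Intervals of 6/4/2 above the bass form a seventh chord; the bass is the seventh, so this is third inversion.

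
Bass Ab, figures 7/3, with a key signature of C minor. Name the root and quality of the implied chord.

The figures 7/3 indicate a seventh chord in root position.
In root position the bass is the root, so the root is Ab.
The chord tones are Ab, C, Eb, G, giving Ab major seventh.

Ab major seventh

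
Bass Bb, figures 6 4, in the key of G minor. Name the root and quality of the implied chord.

Eb major

The figures 6 4 indicate a triad in second inversion.
In second inversion the root lies a fourth above the bass: a fourth above Bb in G minor is Eb.
The chord tones are Bb, Eb, G, giving Eb major.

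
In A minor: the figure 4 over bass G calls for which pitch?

C

Counting 3 letter steps above G lands on C; in A minor, that letter is C.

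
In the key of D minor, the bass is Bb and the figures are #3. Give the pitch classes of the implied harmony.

The written figures #3 are shorthand for 5/3: the 5 is implied.
A third above Bb in this key is D, raised to D# by the sharp.
A fifth above Bb in this key is F.

Bb, D#, F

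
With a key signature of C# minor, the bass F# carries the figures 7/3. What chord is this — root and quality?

F# minor seventh

The figures 7/3 indicate a seventh chord in root position.
In root position the bass is the root, so the root is F#.
The chord tones are F#, A, C#, E, giving F# minor seventh.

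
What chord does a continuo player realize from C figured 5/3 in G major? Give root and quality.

C major

The figures 5/3 indicate a triad in root position.
In root position the bass is the root, so the root is C.
The chord tones are C, E, G, giving C major.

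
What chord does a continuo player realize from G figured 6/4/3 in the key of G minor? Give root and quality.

C minor seventh

The figures 6/4/3 indicate a seventh chord in second inversion.
In second inversion the root lies a fourth above the bass: a fourth above G in G minor is C.
The chord tones are G, Bb, C, Eb, giving C minor seventh.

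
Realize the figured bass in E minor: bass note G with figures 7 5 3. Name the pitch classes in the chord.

G, B, D, F#

A third above G in this key is B.
A fifth above G in this key is D.
A seventh above G in this key is F#.
Together with the bass G, this spells G major seventh in root position.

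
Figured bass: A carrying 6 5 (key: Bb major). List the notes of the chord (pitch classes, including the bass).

A, C, Eb, F

The written figures 6 5 are shorthand for 6/5/3: the 3 is implied.
A third above A in this key is C.
A fifth above A in this key is Eb.
A sixth above A in this key is F.
Together with the bass A, this spells F dominant seventh in first inversion.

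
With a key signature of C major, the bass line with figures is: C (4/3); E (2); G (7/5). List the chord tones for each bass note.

C (6/4/3): C, E, F, A.
E (6/4/2): E, F, A, C.
G (7/5/3): G, B, D, F.

C, E, F, A | E, F, A, C | G, B, D, F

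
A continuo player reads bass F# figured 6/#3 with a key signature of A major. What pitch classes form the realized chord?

A third above F# in this key is A, raised to A# by the sharp.
A sixth above F# in this key is D.
Together with the bass F#, this spells D augmented in first inversion.

F#, A#, D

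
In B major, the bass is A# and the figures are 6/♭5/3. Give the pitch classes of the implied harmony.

A#, C#, Eb, F#

A third above A# in this key is C#.
A fifth above A# in this key is E, lowered to Eb by the flat.
A sixth above A# in this key is F#.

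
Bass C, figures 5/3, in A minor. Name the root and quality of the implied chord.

C major

The figures 5/3 indicate a triad in root position.
In root position the bass is the root, so the root is C.
The chord tones are C, E, G, giving C major.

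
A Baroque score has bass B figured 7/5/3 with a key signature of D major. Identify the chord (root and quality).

The figures 7/5/3 indicate a seventh chord in root position.
In root position the bass is the root, so the root is B.
The chord tones are B, D, F#, A, giving B minor seventh.

B minor seventh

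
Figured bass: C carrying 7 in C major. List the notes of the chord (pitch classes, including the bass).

C, E, G, B

The written figures 7 are shorthand for 7/5/3: the 5/3 are implied.
A third above C in this key is E.
A fifth above C in this key is G.
A seventh above C in this key is B.
Together with the bass C, this spells C major seventh in root position.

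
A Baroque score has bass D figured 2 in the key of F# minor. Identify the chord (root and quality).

E dominant seventh

The figures 2 indicate a seventh chord in third inversion.
In third inversion the root lies a second above the bass: a second above D in F# minor is E.
The chord tones are D, E, G#, B, giving E dominant seventh.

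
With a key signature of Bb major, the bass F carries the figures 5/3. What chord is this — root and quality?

F major

The figures 5/3 indicate a triad in root position.
In root position the bass is the root, so the root is F.
The chord tones are F, A, C, giving F major.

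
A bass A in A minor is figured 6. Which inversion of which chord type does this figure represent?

triad, first inversion

6 is shorthand for 6/3.
Intervals of 6/3 above the bass form a triad; the bass is the third, so this is first inversion.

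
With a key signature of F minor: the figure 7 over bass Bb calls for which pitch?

Ab

Counting 6 letter steps above Bb lands on A; in F minor, that letter is Ab.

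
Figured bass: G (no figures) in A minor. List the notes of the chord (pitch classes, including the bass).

An unfigured bass implies 5/3.
A third above G in this key is B.
A fifth above G in this key is D.
Together with the bass G, this spells G major in root position.

G, B, D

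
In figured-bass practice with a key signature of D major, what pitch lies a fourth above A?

D

Counting 3 letter steps above A lands on D; in D major, that letter is D.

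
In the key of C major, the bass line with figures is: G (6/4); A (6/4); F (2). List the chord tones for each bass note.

G, C, E | A, D, F | F, G, B, D

G (6/4): G, C, E.
A (6/4): A, D, F.
F (6/4/2): F, G, B, D.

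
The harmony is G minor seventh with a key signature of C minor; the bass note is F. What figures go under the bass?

F is the seventh of G minor seventh, so the chord is in third inversion.
A seventh chord in third inversion is figured 6/4/2, conventionally abbreviated 4/2.

4/2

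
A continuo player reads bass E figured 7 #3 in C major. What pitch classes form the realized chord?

E, G#, B, D

The written figures 7 #3 are shorthand for 7/5/3: the 5 is implied.
A third above E in this key is G, raised to G# by the sharp.
A fifth above E in this key is B.
A seventh above E in this key is D.
Together with the bass E, this spells E dominant seventh in root position.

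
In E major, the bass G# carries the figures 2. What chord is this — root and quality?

The figures 2 indicate a seventh chord in third inversion.
In third inversion the root lies a second above the bass: a second above G# in E major is A.
The chord tones are G#, A, C#, E, giving A major seventh.

A major seventh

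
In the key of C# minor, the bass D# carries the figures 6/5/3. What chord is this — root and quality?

The figures 6/5/3 indicate a seventh chord in first inversion.
In first inversion the root lies a sixth above the bass: a sixth above D# in C# minor is B.
The chord tones are D#, F#, A, B, giving B dominant seventh.

B dominant seventh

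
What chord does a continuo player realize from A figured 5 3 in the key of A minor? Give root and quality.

The figures 5 3 indicate a triad in root position.
In root position the bass is the root, so the root is A.
The chord tones are A, C, E, giving A minor.

A minor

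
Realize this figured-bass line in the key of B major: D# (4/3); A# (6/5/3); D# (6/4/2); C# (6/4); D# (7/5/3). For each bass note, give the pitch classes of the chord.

D# (6/4/3): D#, F#, G#, B.
A# (6/5/3): A#, C#, E, F#.
D# (6/4/2): D#, E, G#, B.
C# (6/4): C#, F#, A#.
D# (7/5/3): D#, F#, A#, C#.

D#, F#, G#, B | A#, C#, E, F# | D#, E, G#, B | C#, F#, A# | D#, F#, A#, C#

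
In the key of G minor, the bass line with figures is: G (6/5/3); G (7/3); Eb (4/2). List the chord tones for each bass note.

G, Bb, D, Eb | G, Bb, D, F | Eb, F, A, C

G (6/5/3): G, Bb, D, Eb.
G (7/5/3): G, Bb, D, F.
Eb (6/4/2): Eb, F, A, C.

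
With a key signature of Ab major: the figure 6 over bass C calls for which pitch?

Counting 5 letter steps above C lands on A; in Ab major, that letter is Ab.

Ab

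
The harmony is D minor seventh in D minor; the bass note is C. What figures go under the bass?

4/2

C is the seventh of D minor seventh, so the chord is in third inversion.
A seventh chord in third inversion is figured 6/4/2, conventionally abbreviated 4/2.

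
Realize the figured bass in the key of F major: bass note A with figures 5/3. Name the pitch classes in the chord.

A third above A in this key is C.
A fifth above A in this key is E.
Together with the bass A, this spells A minor in root position.

A, C, E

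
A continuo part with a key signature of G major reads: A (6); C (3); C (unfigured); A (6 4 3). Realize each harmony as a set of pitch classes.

A, C, F# | C, E, G | C, E, G | A, C, D, F#

A (6/3): A, C, F#.
C (5/3): C, E, G.
C (5/3): C, E, G.
A (6/4/3): A, C, D, F#.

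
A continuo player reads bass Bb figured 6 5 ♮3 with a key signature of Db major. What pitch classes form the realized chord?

A third above Bb in this key is Db, made natural (D) by the ♮ figure.
A fifth above Bb in this key is F.
A sixth above Bb in this key is Gb.
Together with the bass Bb, this spells Gb augmented major seventh in first inversion.

Bb, D, F, Gb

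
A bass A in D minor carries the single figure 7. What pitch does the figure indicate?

G

Counting 6 letter steps above A lands on G; in D minor, that letter is G.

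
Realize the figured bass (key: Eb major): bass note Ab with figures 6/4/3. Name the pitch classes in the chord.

Ab, C, D, F

A third above Ab in this key is C.
A fourth above Ab in this key is D.
A sixth above Ab in this key is F.
Together with the bass Ab, this spells D half-diminished seventh in second inversion.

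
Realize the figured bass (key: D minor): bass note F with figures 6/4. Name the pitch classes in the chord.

F, Bb, D

A fourth above F in this key is Bb.
A sixth above F in this key is D.
Together with the bass F, this spells Bb major in second inversion.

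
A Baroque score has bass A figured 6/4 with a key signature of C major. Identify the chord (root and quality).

The figures 6/4 indicate a triad in second inversion.
In second inversion the root lies a fourth above the bass: a fourth above A in C major is D.
The chord tones are A, D, F, giving D minor.

D minor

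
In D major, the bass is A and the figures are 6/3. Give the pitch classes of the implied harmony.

A, C#, F#

A third above A in this key is C#.
A sixth above A in this key is F#.
Together with the bass A, this spells F# minor in first inversion.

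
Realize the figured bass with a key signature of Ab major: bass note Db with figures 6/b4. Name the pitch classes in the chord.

A fourth above Db in this key is G, lowered to Gb by the flat.
A sixth above Db in this key is Bb.
Together with the bass Db, this spells Gb major in second inversion.

Db, Gb, Bb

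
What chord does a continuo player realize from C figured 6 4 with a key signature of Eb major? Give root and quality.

F minor

The figures 6 4 indicate a triad in second inversion.
In second inversion the root lies a fourth above the bass: a fourth above C in Eb major is F.
The chord tones are C, F, Ab, giving F minor.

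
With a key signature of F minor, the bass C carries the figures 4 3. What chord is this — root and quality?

The figures 4 3 indicate a seventh chord in second inversion.
In second inversion the root lies a fourth above the bass: a fourth above C in F minor is F.
The chord tones are C, Eb, F, Ab, giving F minor seventh.

F minor seventh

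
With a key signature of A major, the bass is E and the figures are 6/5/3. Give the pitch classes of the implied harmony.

E, G#, B, C#

A third above E in this key is G#.
A fifth above E in this key is B.
A sixth above E in this key is C#.
Together with the bass E, this spells C# minor seventh in first inversion.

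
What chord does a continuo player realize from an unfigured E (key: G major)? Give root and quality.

An unfigured bass indicates a triad in root position.
In root position the bass is the root, so the root is E.
The chord tones are E, G, B, giving E minor.

E minor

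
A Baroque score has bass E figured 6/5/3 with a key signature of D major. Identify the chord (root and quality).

C# half-diminished seventh

The figures 6/5/3 indicate a seventh chord in first inversion.
In first inversion the root lies a sixth above the bass: a sixth above E in D major is C#.
The chord tones are E, G, B, C#, giving C# half-diminished seventh.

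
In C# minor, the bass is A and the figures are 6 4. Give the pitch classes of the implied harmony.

A fourth above A in this key is D#.
A sixth above A in this key is F#.
Together with the bass A, this spells D# diminished in second inversion.

A, D#, F#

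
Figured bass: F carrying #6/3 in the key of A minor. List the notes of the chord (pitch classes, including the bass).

F, A, D#

A third above F in this key is A.
A sixth above F in this key is D, raised to D# by the sharp.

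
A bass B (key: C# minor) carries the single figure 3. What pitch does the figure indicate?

Counting 2 letter steps above B lands on D; in C# minor, that letter is D#.

D#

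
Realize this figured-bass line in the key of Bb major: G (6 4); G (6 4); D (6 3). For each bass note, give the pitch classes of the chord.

G (6/4): G, C, Eb.
G (6/4): G, C, Eb.
D (6/3): D, F, Bb.

G, C, Eb | G, C, Eb | D, F, Bb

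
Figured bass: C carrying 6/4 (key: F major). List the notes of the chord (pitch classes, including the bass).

C, F, A

A fourth above C in this key is F.
A sixth above C in this key is A.
Together with the bass C, this spells F major in second inversion.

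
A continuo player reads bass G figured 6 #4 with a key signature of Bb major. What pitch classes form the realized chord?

A fourth above G in this key is C, raised to C# by the sharp.
A sixth above G in this key is Eb.

G, C#, Eb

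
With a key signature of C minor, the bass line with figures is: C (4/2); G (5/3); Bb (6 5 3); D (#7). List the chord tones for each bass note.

C, D, F, Ab | G, Bb, D | Bb, D, F, G | D, F, Ab, C#

C (6/4/2): C, D, F, Ab.
G (5/3): G, Bb, D.
Bb (6/5/3): Bb, D, F, G.
D (#7/5/3): D, F, Ab, C#.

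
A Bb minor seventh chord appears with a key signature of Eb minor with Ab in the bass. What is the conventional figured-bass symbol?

4/2

Ab is the seventh of Bb minor seventh, so the chord is in third inversion.
A seventh chord in third inversion is figured 6/4/2, conventionally abbreviated 4/2.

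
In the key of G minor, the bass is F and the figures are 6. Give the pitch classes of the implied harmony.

The written figures 6 are shorthand for 6/3: the 3 is implied.
A third above F in this key is A.
A sixth above F in this key is D.
Together with the bass F, this spells D minor in first inversion.

F, A, D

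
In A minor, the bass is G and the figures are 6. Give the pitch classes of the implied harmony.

G, B, E

The written figures 6 are shorthand for 6/3: the 3 is implied.
A third above G in this key is B.
A sixth above G in this key is E.
Together with the bass G, this spells E minor in first inversion.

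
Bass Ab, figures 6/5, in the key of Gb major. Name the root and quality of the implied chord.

F half-diminished seventh

The figures 6/5 indicate a seventh chord in first inversion.
In first inversion the root lies a sixth above the bass: a sixth above Ab in Gb major is F.
The chord tones are Ab, Cb, Eb, F, giving F half-diminished seventh.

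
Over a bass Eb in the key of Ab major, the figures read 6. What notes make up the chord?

Eb, G, C

The written figures 6 are shorthand for 6/3: the 3 is implied.
A third above Eb in this key is G.
A sixth above Eb in this key is C.
Together with the bass Eb, this spells C minor in first inversion.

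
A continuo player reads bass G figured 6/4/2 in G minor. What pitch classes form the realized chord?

G, A, C, Eb

A second above G in this key is A.
A fourth above G in this key is C.
A sixth above G in this key is Eb.
Together with the bass G, this spells A half-diminished seventh in third inversion.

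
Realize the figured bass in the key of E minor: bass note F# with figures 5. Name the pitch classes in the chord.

F#, A, C

The written figures 5 are shorthand for 5/3: the 3 is implied.
A third above F# in this key is A.
A fifth above F# in this key is C.
Together with the bass F#, this spells F# diminished in root position.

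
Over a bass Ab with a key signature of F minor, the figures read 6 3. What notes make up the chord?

Ab, C, F

A third above Ab in this key is C.
A sixth above Ab in this key is F.
Together with the bass Ab, this spells F minor in first inversion.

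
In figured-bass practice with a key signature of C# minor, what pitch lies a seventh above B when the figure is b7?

Ab

Counting 6 letter steps above B lands on A; in C# minor, that letter is A.
The b7 figure lowers it a semitone, giving Ab.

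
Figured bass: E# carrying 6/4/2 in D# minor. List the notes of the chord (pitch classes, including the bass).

E#, F#, A#, C#

A second above E# in this key is F#.
A fourth above E# in this key is A#.
A sixth above E# in this key is C#.
Together with the bass E#, this spells F# major seventh in third inversion.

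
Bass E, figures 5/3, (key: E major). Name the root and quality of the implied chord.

E major

The figures 5/3 indicate a triad in root position.
In root position the bass is the root, so the root is E.
The chord tones are E, G#, B, giving E major.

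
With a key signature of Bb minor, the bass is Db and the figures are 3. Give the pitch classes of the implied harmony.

The written figures 3 are shorthand for 5/3: the 5 is implied.
A third above Db in this key is F.
A fifth above Db in this key is Ab.
Together with the bass Db, this spells Db major in root position.

Db, F, Ab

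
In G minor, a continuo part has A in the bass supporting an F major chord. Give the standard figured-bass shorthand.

6

A is the third of F major, so the chord is in first inversion.
A triad in first inversion is figured 6/3, conventionally abbreviated 6.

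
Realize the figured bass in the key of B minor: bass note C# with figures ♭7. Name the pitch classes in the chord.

The written figures ♭7 are shorthand for 7/5/3: the 5/3 are implied.
A third above C# in this key is E.
A fifth above C# in this key is G.
A seventh above C# in this key is B, lowered to Bb by the flat.
Together with the bass C#, this spells C# diminished seventh in root position.

C#, E, G, Bb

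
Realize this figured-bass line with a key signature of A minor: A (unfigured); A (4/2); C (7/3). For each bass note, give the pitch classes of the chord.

A, C, E | A, B, D, F | C, E, G, B

A (5/3): A, C, E.
A (6/4/2): A, B, D, F.
C (7/5/3): C, E, G, B.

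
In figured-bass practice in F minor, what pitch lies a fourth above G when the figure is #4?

Counting 3 letter steps above G lands on C; in F minor, that letter is C.
The #4 figure raises it a semitone, giving C#.

C#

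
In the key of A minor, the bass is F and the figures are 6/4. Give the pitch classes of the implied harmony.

A fourth above F in this key is B.
A sixth above F in this key is D.
Together with the bass F, this spells B diminished in second inversion.

F, B, D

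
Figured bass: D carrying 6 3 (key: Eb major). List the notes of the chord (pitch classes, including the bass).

D, F, Bb

A third above D in this key is F.
A sixth above D in this key is Bb.
Together with the bass D, this spells Bb major in first inversion.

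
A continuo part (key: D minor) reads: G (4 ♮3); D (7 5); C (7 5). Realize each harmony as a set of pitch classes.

G, B, C, E | D, F, A, C | C, E, G, Bb

G (6/4/♮3): G, B, C, E.
D (7/5/3): D, F, A, C.
C (7/5/3): C, E, G, Bb.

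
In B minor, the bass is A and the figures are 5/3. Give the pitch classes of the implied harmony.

A third above A in this key is C#.
A fifth above A in this key is E.
Together with the bass A, this spells A major in root position.

A, C#, E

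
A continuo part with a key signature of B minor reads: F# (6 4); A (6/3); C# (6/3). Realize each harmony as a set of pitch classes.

F# (6/4): F#, B, D.
A (6/3): A, C#, F#.
C# (6/3): C#, E, A.

F#, B, D | A, C#, F# | C#, E, A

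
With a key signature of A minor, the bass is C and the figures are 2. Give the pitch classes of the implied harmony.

The written figures 2 are shorthand for 6/4/2: the 6/4 are implied.
A second above C in this key is D.
A fourth above C in this key is F.
A sixth above C in this key is A.
Together with the bass C, this spells D minor seventh in third inversion.

C, D, F, A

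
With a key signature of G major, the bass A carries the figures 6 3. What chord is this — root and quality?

F# diminished

The figures 6 3 indicate a triad in first inversion.
In first inversion the root lies a sixth above the bass: a sixth above A in G major is F#.
The chord tones are A, C, F#, giving F# diminished.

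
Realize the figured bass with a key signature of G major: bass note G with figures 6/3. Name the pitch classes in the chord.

G, B, E

A third above G in this key is B.
A sixth above G in this key is E.
Together with the bass G, this spells E minor in first inversion.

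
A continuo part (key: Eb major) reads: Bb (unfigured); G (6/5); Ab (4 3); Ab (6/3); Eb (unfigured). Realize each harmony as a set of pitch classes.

Bb (5/3): Bb, D, F.
G (6/5/3): G, Bb, D, Eb.
Ab (6/4/3): Ab, C, D, F.
Ab (6/3): Ab, C, F.
Eb (5/3): Eb, G, Bb.

Bb, D, F | G, Bb, D, Eb | Ab, C, D, F | Ab, C, F | Eb, G, Bb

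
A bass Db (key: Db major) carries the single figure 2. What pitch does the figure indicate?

Counting 1 letter step above Db lands on E; in Db major, that letter is Eb.

Eb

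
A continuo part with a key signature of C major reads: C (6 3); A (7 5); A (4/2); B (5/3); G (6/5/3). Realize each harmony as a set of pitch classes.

C (6/3): C, E, A.
A (7/5/3): A, C, E, G.
A (6/4/2): A, B, D, F.
B (5/3): B, D, F.
G (6/5/3): G, B, D, E.

C, E, A | A, C, E, G | A, B, D, F | B, D, F | G, B, D, E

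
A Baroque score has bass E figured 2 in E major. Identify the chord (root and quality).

The figures 2 indicate a seventh chord in third inversion.
In third inversion the root lies a second above the bass: a second above E in E major is F#.
The chord tones are E, F#, A, C#, giving F# minor seventh.

F# minor seventh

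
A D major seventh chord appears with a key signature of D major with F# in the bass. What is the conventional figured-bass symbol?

F# is the third of D major seventh, so the chord is in first inversion.
A seventh chord in first inversion is figured 6/5/3, conventionally abbreviated 6/5.

6/5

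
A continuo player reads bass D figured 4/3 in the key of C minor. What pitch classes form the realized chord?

The written figures 4/3 are shorthand for 6/4/3: the 6 is implied.
A third above D in this key is F.
A fourth above D in this key is G.
A sixth above D in this key is Bb.
Together with the bass D, this spells G minor seventh in second inversion.

D, F, G, Bb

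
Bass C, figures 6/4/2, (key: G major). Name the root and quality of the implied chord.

The figures 6/4/2 indicate a seventh chord in third inversion.
In third inversion the root lies a second above the bass: a second above C in G major is D.
The chord tones are C, D, F#, A, giving D dominant seventh.

D dominant seventh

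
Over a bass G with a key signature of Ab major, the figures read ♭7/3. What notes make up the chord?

The written figures ♭7/3 are shorthand for 7/5/3: the 5 is implied.
A third above G in this key is Bb.
A fifth above G in this key is Db.
A seventh above G in this key is F, lowered to Fb by the flat.
Together with the bass G, this spells G diminished seventh in root position.

G, Bb, Db, Fb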